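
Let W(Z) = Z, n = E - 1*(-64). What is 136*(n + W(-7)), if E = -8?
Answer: 6664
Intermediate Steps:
n = 56 (n = -8 - 1*(-64) = -8 + 64 = 56)
136*(n + W(-7)) = 136*(56 - 7) = 136*49 = 6664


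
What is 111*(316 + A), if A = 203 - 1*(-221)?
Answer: 82140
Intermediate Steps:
A = 424 (A = 203 + 221 = 424)
111*(316 + A) = 111*(316 + 424) = 111*740 = 82140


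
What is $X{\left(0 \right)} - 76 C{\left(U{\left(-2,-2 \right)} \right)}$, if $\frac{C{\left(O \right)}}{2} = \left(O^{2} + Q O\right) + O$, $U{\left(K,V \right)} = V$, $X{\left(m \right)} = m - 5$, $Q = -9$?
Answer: $-3045$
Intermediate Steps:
$X{\left(m \right)} = -5 + m$ ($X{\left(m \right)} = m - 5 = -5 + m$)
$C{\left(O \right)} = - 16 O + 2 O^{2}$ ($C{\left(O \right)} = 2 \left(\left(O^{2} - 9 O\right) + O\right) = 2 \left(O^{2} - 8 O\right) = - 16 O + 2 O^{2}$)
$X{\left(0 \right)} - 76 C{\left(U{\left(-2,-2 \right)} \right)} = \left(-5 + 0\right) - 76 \cdot 2 \left(-2\right) \left(-8 - 2\right) = -5 - 76 \cdot 2 \left(-2\right) \left(-10\right) = -5 - 3040 = -3045$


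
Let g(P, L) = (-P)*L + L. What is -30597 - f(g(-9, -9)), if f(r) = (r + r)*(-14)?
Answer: -33117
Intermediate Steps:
g(P, L) = L - L*P (g(P, L) = -L*P + L = L - L*P)
f(r) = -28*r (f(r) = (2*r)*(-14) = -28*r)
-30597 - f(g(-9, -9)) = -30597 - (-28)*(-9*(1 - 1*(-9))) = -30597 - (-28)*(-9*(1 + 9)) = -30597 - (-28)*(-9*10) = -30597 - (-28)*(-90) = -30597 - 1*2520 = -30597 - 2520 = -33117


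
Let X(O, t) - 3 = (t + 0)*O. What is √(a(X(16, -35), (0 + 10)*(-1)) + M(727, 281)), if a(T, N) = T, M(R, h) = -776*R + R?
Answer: I*√563982 ≈ 750.99*I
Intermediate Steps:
M(R, h) = -775*R
X(O, t) = 3 + O*t (X(O, t) = 3 + (t + 0)*O = 3 + t*O = 3 + O*t)
√(a(X(16, -35), (0 + 10)*(-1)) + M(727, 281)) = √((3 + 16*(-35)) - 775*727) = √((3 - 560) - 563425) = √(-557 - 563425) = √(-563982) = I*√563982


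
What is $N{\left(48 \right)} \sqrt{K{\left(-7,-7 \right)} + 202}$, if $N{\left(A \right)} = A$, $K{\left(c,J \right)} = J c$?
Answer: $48 \sqrt{251} \approx 760.46$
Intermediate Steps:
$N{\left(48 \right)} \sqrt{K{\left(-7,-7 \right)} + 202} = 48 \sqrt{\left(-7\right) \left(-7\right) + 202} = 48 \sqrt{49 + 202} = 48 \sqrt{251}$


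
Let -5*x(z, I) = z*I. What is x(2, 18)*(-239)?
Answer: 8604/5 ≈ 1720.8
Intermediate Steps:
x(z, I) = -I*z/5 (x(z, I) = -z*I/5 = -I*z/5)
x(2, 18)*(-239) = -⅕*18*2*(-239) = -36/5*(-239) = 8604/5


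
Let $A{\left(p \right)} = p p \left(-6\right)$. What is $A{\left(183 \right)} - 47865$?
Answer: $-248799$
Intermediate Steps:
$A{\left(p \right)} = - 6 p^{2}$ ($A{\left(p \right)} = p^{2} \left(-6\right) = - 6 p^{2}$)
$A{\left(183 \right)} - 47865 = - 6 \cdot 183^{2} - 47865 = \left(-6\right) 33489 - 47865 = -200934 - 47865 = -248799$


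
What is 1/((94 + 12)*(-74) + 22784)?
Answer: 1/14940 ≈ 6.6934e-5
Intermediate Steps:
1/((94 + 12)*(-74) + 22784) = 1/(106*(-74) + 22784) = 1/(-7844 + 22784) = 1/14940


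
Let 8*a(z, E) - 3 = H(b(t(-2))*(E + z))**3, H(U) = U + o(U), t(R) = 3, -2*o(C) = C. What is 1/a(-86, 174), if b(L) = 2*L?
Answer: 8/18399747 ≈ 4.3479e-7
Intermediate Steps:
o(C) = -C/2
H(U) = U/2 (H(U) = U - U/2 = U/2)
a(z, E) = 3/8 + (3*E + 3*z)**3/8 (a(z, E) = 3/8 + (((2*3)*(E + z))/2)**3/8 = 3/8 + ((6*(E + z))/2)**3/8 = 3/8 + ((6*E + 6*z)/2)**3/8 = 3/8 + (3*E + 3*z)**3/8)
1/a(-86, 174) = 1/(3/8 + 27*(174 - 86)**3/8) = 1/(3/8 + (27/8)*88**3) = 1/(3/8 + (27/8)*681472) = 1/(3/8 + 2299968) = 1/(18399747/8) = 8/18399747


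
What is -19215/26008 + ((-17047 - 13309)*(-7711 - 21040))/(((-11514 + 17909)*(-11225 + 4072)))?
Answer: -23577841482373/1189695257480 ≈ -19.818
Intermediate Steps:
-19215/26008 + ((-17047 - 13309)*(-7711 - 21040))/(((-11514 + 17909)*(-11225 + 4072))) = -19215*1/26008 + (-30356*(-28751))/((6395*(-7153))) = -19215/26008 + 872765356/(-45743435) = -19215/26008 + 872765356*(-1/45743435) = -19215/26008 - 872765356/45743435 = -23577841482373/1189695257480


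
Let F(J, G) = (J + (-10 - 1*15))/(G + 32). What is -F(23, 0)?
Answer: 1/16 ≈ 0.062500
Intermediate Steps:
F(J, G) = (-25 + J)/(32 + G) (F(J, G) = (J + (-10 - 15))/(32 + G) = (J - 25)/(32 + G) = (-25 + J)/(32 + G))
-F(23, 0) = -(-25 + 23)/(32 + 0) = -(-2)/32 = -1*(-1/16) = 1/16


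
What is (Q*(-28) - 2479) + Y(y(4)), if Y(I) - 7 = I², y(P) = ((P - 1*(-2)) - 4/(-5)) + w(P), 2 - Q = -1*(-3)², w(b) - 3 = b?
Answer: -64739/25 ≈ -2589.6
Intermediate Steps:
w(b) = 3 + b
Q = 11 (Q = 2 - (-1)*(-3)² = 2 - (-1)*9 = 2 - 1*(-9) = 2 + 9 = 11)
y(P) = 29/5 + 2*P (y(P) = ((P - 1*(-2)) - 4/(-5)) + (3 + P) = ((P + 2) - 4*(-⅕)) + (3 + P) = ((2 + P) + ⅘) + (3 + P) = (14/5 + P) + (3 + P) = 29/5 + 2*P)
Y(I) = 7 + I²
(Q*(-28) - 2479) + Y(y(4)) = (11*(-28) - 2479) + (7 + (29/5 + 2*4)²) = (-308 - 2479) + (7 + (29/5 + 8)²) = -2787 + (7 + (69/5)²) = -2787 + (7 + 4761/25) = -2787 + 4936/25 = -64739/25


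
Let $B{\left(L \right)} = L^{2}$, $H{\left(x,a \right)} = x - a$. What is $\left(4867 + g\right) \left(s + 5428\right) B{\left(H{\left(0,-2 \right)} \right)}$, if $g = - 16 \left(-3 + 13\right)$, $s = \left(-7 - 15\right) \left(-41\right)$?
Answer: $119181240$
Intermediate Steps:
$s = 902$ ($s = \left(-22\right) \left(-41\right) = 902$)
$g = -160$ ($g = \left(-16\right) 10 = -160$)
$\left(4867 + g\right) \left(s + 5428\right) B{\left(H{\left(0,-2 \right)} \right)} = \left(4867 - 160\right) \left(902 + 5428\right) \left(0 - -2\right)^{2} = 4707 \cdot 6330 \left(0 + 2\right)^{2} = 29795310 \cdot 2^{2} = 29795310 \cdot 4 = 119181240$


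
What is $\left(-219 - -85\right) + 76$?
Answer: $-58$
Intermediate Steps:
$\left(-219 - -85\right) + 76 = \left(-219 + 85\right) + 76 = -134 + 76 = -58$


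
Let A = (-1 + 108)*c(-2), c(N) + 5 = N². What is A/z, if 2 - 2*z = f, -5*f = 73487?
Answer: -1070/73497 ≈ -0.014558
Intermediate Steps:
f = -73487/5 (f = -⅕*73487 = -73487/5 ≈ -14697.)
c(N) = -5 + N²
z = 73497/10 (z = 1 - ½*(-73487/5) = 1 + 73487/10 = 73497/10 ≈ 7349.7)
A = -107 (A = (-1 + 108)*(-5 + (-2)²) = 107*(-5 + 4) = 107*(-1) = -107)
A/z = -107/73497/10 = -107*10/73497 = -1070/73497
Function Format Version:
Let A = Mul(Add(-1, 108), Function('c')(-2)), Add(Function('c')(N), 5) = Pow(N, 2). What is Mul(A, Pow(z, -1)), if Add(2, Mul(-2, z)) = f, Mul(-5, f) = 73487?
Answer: Rational(-1070, 73497) ≈ -0.014558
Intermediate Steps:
f = Rational(-73487, 5) (f = Mul(Rational(-1, 5), 73487) = Rational(-73487, 5) ≈ -14697.)
Function('c')(N) = Add(-5, Pow(N, 2))
z = Rational(73497, 10) (z = Add(1, Mul(Rational(-1, 2), Rational(-73487, 5))) = Add(1, Rational(73487, 10)) = Rational(73497, 10) ≈ 7349.7)
A = -107 (A = Mul(Add(-1, 108), Add(-5, Pow(-2, 2))) = Mul(107, Add(-5, 4)) = Mul(107, -1) = -107)
Mul(A, Pow(z, -1)) = Mul(-107, Pow(Rational(73497, 10), -1)) = Mul(-107, Rational(10, 73497)) = Rational(-1070, 73497)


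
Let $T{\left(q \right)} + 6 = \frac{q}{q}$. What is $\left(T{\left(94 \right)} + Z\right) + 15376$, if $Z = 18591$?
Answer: $33962$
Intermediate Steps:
$T{\left(q \right)} = -5$ ($T{\left(q \right)} = -6 + \frac{q}{q} = -6 + 1 = -5$)
$\left(T{\left(94 \right)} + Z\right) + 15376 = \left(-5 + 18591\right) + 15376 = 18586 + 15376 = 33962$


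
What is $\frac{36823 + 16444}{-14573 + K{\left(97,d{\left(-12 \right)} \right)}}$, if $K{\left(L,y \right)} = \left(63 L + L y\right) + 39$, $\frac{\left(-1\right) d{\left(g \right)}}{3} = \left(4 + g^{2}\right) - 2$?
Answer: $- \frac{53267}{50909} \approx -1.0463$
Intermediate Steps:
$d{\left(g \right)} = -6 - 3 g^{2}$ ($d{\left(g \right)} = - 3 \left(\left(4 + g^{2}\right) - 2\right) = - 3 \left(2 + g^{2}\right) = -6 - 3 g^{2}$)
$K{\left(L,y \right)} = 39 + 63 L + L y$
$\frac{36823 + 16444}{-14573 + K{\left(97,d{\left(-12 \right)} \right)}} = \frac{36823 + 16444}{-14573 + \left(39 + 63 \cdot 97 + 97 \left(-6 - 3 \left(-12\right)^{2}\right)\right)} = \frac{53267}{-14573 + \left(39 + 6111 + 97 \left(-6 - 432\right)\right)} = \frac{53267}{-14573 + \left(39 + 6111 + 97 \left(-438\right)\right)} = \frac{53267}{-14573 + \left(39 + 6111 - 42486\right)} = \frac{53267}{-14573 - 36336} = \frac{53267}{-50909} = 53267 \left(- \frac{1}{50909}\right) = - \frac{53267}{50909}$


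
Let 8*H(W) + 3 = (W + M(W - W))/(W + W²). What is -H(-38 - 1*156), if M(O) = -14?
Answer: 56267/149768 ≈ 0.37569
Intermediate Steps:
H(W) = -3/8 + (-14 + W)/(8*(W + W²)) (H(W) = -3/8 + ((W - 14)/(W + W²))/8 = -3/8 + ((-14 + W)/(W + W²))/8 = -3/8 + (-14 + W)/(8*(W + W²)))
-H(-38 - 1*156) = -(-14 - 3*(-38 - 1*156)² - 2*(-38 - 1*156))/(8*(-38 - 1*156)*(1 + (-38 - 1*156))) = -(-14 - 3*(-38 - 156)² - 2*(-38 - 156))/(8*(-38 - 156)*(1 + (-38 - 156))) = -(-14 - 3*(-194)² - 2*(-194))/(8*(-194)*(1 - 194)) = -(-1)*(-14 - 3*37636 + 388)/(8*194*(-193)) = -(-1)*(-1)*(-14 - 112908 + 388)/(8*194*193) = -(-1)*(-1)*(-112534)/(8*194*193) = -1*(-56267/149768) = 56267/149768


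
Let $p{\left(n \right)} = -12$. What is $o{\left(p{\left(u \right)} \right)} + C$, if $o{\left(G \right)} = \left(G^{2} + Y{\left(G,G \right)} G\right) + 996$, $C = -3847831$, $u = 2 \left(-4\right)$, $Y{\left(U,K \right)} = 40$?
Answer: $-3847171$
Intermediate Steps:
$u = -8$
$o{\left(G \right)} = 996 + G^{2} + 40 G$ ($o{\left(G \right)} = \left(G^{2} + 40 G\right) + 996 = 996 + G^{2} + 40 G$)
$o{\left(p{\left(u \right)} \right)} + C = \left(996 + \left(-12\right)^{2} + 40 \left(-12\right)\right) - 3847831 = \left(996 + 144 - 480\right) - 3847831 = 660 - 3847831 = -3847171$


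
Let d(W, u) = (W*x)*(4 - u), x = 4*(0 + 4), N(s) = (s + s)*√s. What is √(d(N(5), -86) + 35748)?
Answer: 6*√(993 + 400*√5) ≈ 260.67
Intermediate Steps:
N(s) = 2*s^(3/2) (N(s) = (2*s)*√s = 2*s^(3/2))
x = 16 (x = 4*4 = 16)
d(W, u) = 16*W*(4 - u) (d(W, u) = (W*16)*(4 - u) = (16*W)*(4 - u) = 16*W*(4 - u))
√(d(N(5), -86) + 35748) = √(16*(2*5^(3/2))*(4 - 1*(-86)) + 35748) = √(16*(2*(5*√5))*(4 + 86) + 35748) = √(16*(10*√5)*90 + 35748) = √(14400*√5 + 35748) = √(35748 + 14400*√5)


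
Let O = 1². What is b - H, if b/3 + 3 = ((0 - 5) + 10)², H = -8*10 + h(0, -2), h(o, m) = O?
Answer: 145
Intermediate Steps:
O = 1
h(o, m) = 1
H = -79 (H = -8*10 + 1 = -80 + 1 = -79)
b = 66 (b = -9 + 3*((0 - 5) + 10)² = -9 + 3*(-5 + 10)² = -9 + 3*5² = -9 + 3*25 = -9 + 75 = 66)
b - H = 66 - 1*(-79) = 66 + 79 = 145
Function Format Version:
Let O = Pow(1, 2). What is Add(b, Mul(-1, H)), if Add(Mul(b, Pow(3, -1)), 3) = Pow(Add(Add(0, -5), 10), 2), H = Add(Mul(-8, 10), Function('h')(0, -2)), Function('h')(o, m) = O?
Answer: 145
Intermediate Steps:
O = 1
Function('h')(o, m) = 1
H = -79 (H = Add(Mul(-8, 10), 1) = Add(-80, 1) = -79)
b = 66 (b = Add(-9, Mul(3, Pow(Add(Add(0, -5), 10), 2))) = Add(-9, Mul(3, Pow(Add(-5, 10), 2))) = Add(-9, Mul(3, Pow(5, 2))) = Add(-9, Mul(3, 25)) = Add(-9, 75) = 66)
Add(b, Mul(-1, H)) = Add(66, Mul(-1, -79)) = Add(66, 79) = 145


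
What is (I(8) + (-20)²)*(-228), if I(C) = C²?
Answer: -105792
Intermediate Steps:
(I(8) + (-20)²)*(-228) = (8² + (-20)²)*(-228) = (64 + 400)*(-228) = 464*(-228) = -105792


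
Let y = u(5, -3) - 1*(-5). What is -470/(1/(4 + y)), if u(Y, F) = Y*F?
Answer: 2820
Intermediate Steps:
u(Y, F) = F*Y
y = -10 (y = -3*5 - 1*(-5) = -15 + 5 = -10)
-470/(1/(4 + y)) = -470/(1/(4 - 10)) = -470/(1/(-6)) = -470/(-⅙) = -470*(-6) = -94*(-30) = 2820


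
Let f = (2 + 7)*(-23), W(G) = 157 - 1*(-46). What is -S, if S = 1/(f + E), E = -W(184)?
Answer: 1/410 ≈ 0.0024390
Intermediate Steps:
W(G) = 203 (W(G) = 157 + 46 = 203)
f = -207 (f = 9*(-23) = -207)
E = -203 (E = -1*203 = -203)
S = -1/410 (S = 1/(-207 - 203) = 1/(-410) = -1/410 ≈ -0.0024390)
-S = -1*(-1/410) = 1/410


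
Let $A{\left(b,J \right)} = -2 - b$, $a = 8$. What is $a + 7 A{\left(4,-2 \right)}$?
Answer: $-34$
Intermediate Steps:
$a + 7 A{\left(4,-2 \right)} = 8 + 7 \left(-2 - 4\right) = 8 + 7 \left(-6\right) = 8 - 42 = -34$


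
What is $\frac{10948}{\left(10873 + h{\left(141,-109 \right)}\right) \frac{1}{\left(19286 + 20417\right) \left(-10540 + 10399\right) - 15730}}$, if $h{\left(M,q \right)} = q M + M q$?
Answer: $\frac{61460462644}{19865} \approx 3.0939 \cdot 10^{6}$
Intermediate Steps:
$h{\left(M,q \right)} = 2 M q$ ($h{\left(M,q \right)} = M q + M q = 2 M q$)
$\frac{10948}{\left(10873 + h{\left(141,-109 \right)}\right) \frac{1}{\left(19286 + 20417\right) \left(-10540 + 10399\right) - 15730}} = \frac{10948}{\left(10873 + 2 \cdot 141 \left(-109\right)\right) \frac{1}{\left(19286 + 20417\right) \left(-10540 + 10399\right) - 15730}} = \frac{10948}{\left(10873 - 30738\right) \frac{1}{39703 \left(-141\right) - 15730}} = \frac{10948}{\left(-19865\right) \frac{1}{-5598123 - 15730}} = \frac{10948}{\left(-19865\right) \frac{1}{-5613853}} = \frac{10948}{\left(-19865\right) \left(- \frac{1}{5613853}\right)} = \frac{10948}{\frac{19865}{5613853}} = 10948 \cdot \frac{5613853}{19865} = \frac{61460462644}{19865}$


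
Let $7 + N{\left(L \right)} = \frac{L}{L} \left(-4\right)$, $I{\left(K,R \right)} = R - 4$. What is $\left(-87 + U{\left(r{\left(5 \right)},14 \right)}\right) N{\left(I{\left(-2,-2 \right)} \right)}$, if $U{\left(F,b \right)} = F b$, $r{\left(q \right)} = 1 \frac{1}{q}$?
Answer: $\frac{4631}{5} \approx 926.2$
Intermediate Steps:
$I{\left(K,R \right)} = -4 + R$
$N{\left(L \right)} = -11$ ($N{\left(L \right)} = -7 + \frac{L}{L} \left(-4\right) = -7 + 1 \left(-4\right) = -7 - 4 = -11$)
$r{\left(q \right)} = \frac{1}{q}$
$\left(-87 + U{\left(r{\left(5 \right)},14 \right)}\right) N{\left(I{\left(-2,-2 \right)} \right)} = \left(-87 + \frac{1}{5} \cdot 14\right) \left(-11\right) = \left(-87 + \frac{14}{5}\right) \left(-11\right) = \left(- \frac{421}{5}\right) \left(-11\right) = \frac{4631}{5}$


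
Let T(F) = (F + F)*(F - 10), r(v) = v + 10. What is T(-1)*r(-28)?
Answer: -396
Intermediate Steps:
r(v) = 10 + v
T(F) = 2*F*(-10 + F) (T(F) = (2*F)*(-10 + F) = 2*F*(-10 + F))
T(-1)*r(-28) = (2*(-1)*(-10 - 1))*(10 - 28) = (2*(-1)*(-11))*(-18) = 22*(-18) = -396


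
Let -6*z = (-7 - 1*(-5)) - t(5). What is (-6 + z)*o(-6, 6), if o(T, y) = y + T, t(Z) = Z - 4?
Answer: 0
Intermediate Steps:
t(Z) = -4 + Z
o(T, y) = T + y
z = 1/2 (z = -((-7 - 1*(-5)) - (-4 + 5))/6 = -((-7 + 5) - 1*1)/6 = -(-2 - 1)/6 = -1/6*(-3) = 1/2 ≈ 0.50000)
(-6 + z)*o(-6, 6) = (-6 + 1/2)*(-6 + 6) = -11/2*0 = 0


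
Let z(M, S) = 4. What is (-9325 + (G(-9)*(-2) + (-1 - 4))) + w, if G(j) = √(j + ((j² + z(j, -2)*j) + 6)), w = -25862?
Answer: -35192 - 2*√42 ≈ -35205.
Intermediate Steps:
G(j) = √(6 + j² + 5*j) (G(j) = √(j + ((j² + 4*j) + 6)) = √(j + (6 + j² + 4*j)) = √(6 + j² + 5*j))
(-9325 + (G(-9)*(-2) + (-1 - 4))) + w = (-9325 + (√(6 + (-9)² + 5*(-9))*(-2) + (-1 - 4))) - 25862 = (-9325 + (√(6 + 81 - 45)*(-2) - 5)) - 25862 = (-9325 + (√42*(-2) - 5)) - 25862 = (-9325 + (-2*√42 - 5)) - 25862 = (-9325 + (-5 - 2*√42)) - 25862 = (-9330 - 2*√42) - 25862 = -35192 - 2*√42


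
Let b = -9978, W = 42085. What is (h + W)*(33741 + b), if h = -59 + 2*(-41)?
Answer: 996715272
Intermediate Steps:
h = -141 (h = -59 - 82 = -141)
(h + W)*(33741 + b) = (-141 + 42085)*(33741 - 9978) = 41944*23763 = 996715272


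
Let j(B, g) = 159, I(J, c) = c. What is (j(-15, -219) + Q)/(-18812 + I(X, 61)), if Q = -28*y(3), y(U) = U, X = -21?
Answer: -75/18751 ≈ -0.0039998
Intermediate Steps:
Q = -84 (Q = -28*3 = -84)
(j(-15, -219) + Q)/(-18812 + I(X, 61)) = (159 - 84)/(-18812 + 61) = 75/(-18751) = 75*(-1/18751) = -75/18751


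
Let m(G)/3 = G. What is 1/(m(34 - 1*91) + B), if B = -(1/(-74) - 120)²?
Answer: -5476/79808557 ≈ -6.8614e-5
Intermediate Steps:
m(G) = 3*G
B = -78872161/5476 (B = -(-1/74 - 120)² = -(-8881/74)² = -1*78872161/5476 = -78872161/5476 ≈ -14403.)
1/(m(34 - 1*91) + B) = 1/(3*(34 - 1*91) - 78872161/5476) = 1/(3*(34 - 91) - 78872161/5476) = 1/(3*(-57) - 78872161/5476) = 1/(-171 - 78872161/5476) = 1/(-79808557/5476) = -5476/79808557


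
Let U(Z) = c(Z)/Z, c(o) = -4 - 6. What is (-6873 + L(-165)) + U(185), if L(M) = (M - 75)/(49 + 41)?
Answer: -763205/111 ≈ -6875.7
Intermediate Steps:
c(o) = -10
U(Z) = -10/Z
L(M) = -⅚ + M/90 (L(M) = (-75 + M)/90 = (-75 + M)*(1/90) = -⅚ + M/90)
(-6873 + L(-165)) + U(185) = (-6873 + (-⅚ + (1/90)*(-165))) - 10/185 = (-6873 + (-⅚ - 11/6)) - 10*1/185 = (-6873 - 8/3) - 2/37 = -20627/3 - 2/37 = -763205/111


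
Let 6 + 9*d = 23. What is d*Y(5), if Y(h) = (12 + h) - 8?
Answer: 17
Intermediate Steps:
d = 17/9 (d = -2/3 + (1/9)*23 = -2/3 + 23/9 = 17/9 ≈ 1.8889)
Y(h) = 4 + h
d*Y(5) = 17*(4 + 5)/9 = (17/9)*9 = 17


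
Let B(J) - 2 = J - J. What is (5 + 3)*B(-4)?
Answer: 16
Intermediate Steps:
B(J) = 2 (B(J) = 2 + (J - J) = 2 + 0 = 2)
(5 + 3)*B(-4) = (5 + 3)*2 = 8*2 = 16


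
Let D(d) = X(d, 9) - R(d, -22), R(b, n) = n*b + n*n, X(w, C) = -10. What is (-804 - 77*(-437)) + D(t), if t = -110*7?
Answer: 15411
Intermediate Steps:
t = -770
R(b, n) = n**2 + b*n (R(b, n) = b*n + n**2 = n**2 + b*n)
D(d) = -494 + 22*d (D(d) = -10 - (-22)*(d - 22) = -10 - (-22)*(-22 + d) = -10 - (484 - 22*d) = -10 + (-484 + 22*d) = -494 + 22*d)
(-804 - 77*(-437)) + D(t) = (-804 - 77*(-437)) + (-494 + 22*(-770)) = (-804 + 33649) + (-494 - 16940) = 32845 - 17434 = 15411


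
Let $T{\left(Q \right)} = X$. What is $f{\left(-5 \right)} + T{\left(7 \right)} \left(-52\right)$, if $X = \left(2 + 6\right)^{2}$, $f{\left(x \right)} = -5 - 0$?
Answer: $-3333$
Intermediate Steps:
$f{\left(x \right)} = -5$ ($f{\left(x \right)} = -5 + 0 = -5$)
$X = 64$ ($X = 8^{2} = 64$)
$T{\left(Q \right)} = 64$
$f{\left(-5 \right)} + T{\left(7 \right)} \left(-52\right) = -5 + 64 \left(-52\right) = -5 - 3328 = -3333$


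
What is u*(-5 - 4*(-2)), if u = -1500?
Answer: -4500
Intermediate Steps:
u*(-5 - 4*(-2)) = -1500*(-5 - 4*(-2)) = -1500*(-5 + 8) = -1500*3 = -4500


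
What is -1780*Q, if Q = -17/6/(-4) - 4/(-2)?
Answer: -28925/6 ≈ -4820.8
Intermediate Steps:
Q = 65/24 (Q = -17*1/6*(-1/4) - 4*(-1/2) = -17/6*(-1/4) + 2 = 17/24 + 2 = 65/24 ≈ 2.7083)
-1780*Q = -1780*65/24 = -28925/6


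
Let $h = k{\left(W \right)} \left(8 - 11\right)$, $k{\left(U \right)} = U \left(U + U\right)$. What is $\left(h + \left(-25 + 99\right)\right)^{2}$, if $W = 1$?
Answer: $4624$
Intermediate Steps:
$k{\left(U \right)} = 2 U^{2}$ ($k{\left(U \right)} = U 2 U = 2 U^{2}$)
$h = -6$ ($h = 2 \cdot 1^{2} \left(8 - 11\right) = 2 \cdot 1 \left(-3\right) = 2 \left(-3\right) = -6$)
$\left(h + \left(-25 + 99\right)\right)^{2} = \left(-6 + \left(-25 + 99\right)\right)^{2} = \left(-6 + 74\right)^{2} = 68^{2} = 4624$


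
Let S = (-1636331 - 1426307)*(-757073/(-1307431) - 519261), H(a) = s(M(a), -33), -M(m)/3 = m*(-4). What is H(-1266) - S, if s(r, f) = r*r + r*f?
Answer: -2078913868840356484/1307431 ≈ -1.5901e+12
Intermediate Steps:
M(m) = 12*m (M(m) = -3*m*(-4) = -(-12)*m = 12*m)
s(r, f) = r**2 + f*r
H(a) = 12*a*(-33 + 12*a) (H(a) = (12*a)*(-33 + 12*a) = 12*a*(-33 + 12*a))
S = 2079216275277280684/1307431 (S = -3062638*(-757073*(-1/1307431) - 519261) = -3062638*(757073/1307431 - 519261) = -3062638*(-678897171418/1307431) = 2079216275277280684/1307431 ≈ 1.5903e+12)
H(-1266) - S = 36*(-1266)*(-11 + 4*(-1266)) - 1*2079216275277280684/1307431 = 36*(-1266)*(-11 - 5064) - 2079216275277280684/1307431 = 36*(-1266)*(-5075) - 2079216275277280684/1307431 = 231298200 - 2079216275277280684/1307431 = -2078913868840356484/1307431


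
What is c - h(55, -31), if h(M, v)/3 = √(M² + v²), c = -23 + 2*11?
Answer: -1 - 3*√3986 ≈ -190.40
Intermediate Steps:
c = -1 (c = -23 + 22 = -1)
h(M, v) = 3*√(M² + v²)
c - h(55, -31) = -1 - 3*√(55² + (-31)²) = -1 - 3*√(3025 + 961) = -1 - 3*√3986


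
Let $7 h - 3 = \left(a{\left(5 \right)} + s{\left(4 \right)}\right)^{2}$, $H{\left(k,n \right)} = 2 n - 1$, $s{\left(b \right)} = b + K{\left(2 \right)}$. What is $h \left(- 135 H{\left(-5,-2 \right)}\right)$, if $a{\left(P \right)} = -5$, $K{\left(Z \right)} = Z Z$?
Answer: $\frac{8100}{7} \approx 1157.1$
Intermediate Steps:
$K{\left(Z \right)} = Z^{2}$
$s{\left(b \right)} = 4 + b$ ($s{\left(b \right)} = b + 2^{2} = b + 4 = 4 + b$)
$H{\left(k,n \right)} = -1 + 2 n$
$h = \frac{12}{7}$ ($h = \frac{3}{7} + \frac{\left(-5 + \left(4 + 4\right)\right)^{2}}{7} = \frac{3}{7} + \frac{\left(-5 + 8\right)^{2}}{7} = \frac{3}{7} + \frac{3^{2}}{7} = \frac{3}{7} + \frac{1}{7} \cdot 9 = \frac{3}{7} + \frac{9}{7} = \frac{12}{7} \approx 1.7143$)
$h \left(- 135 H{\left(-5,-2 \right)}\right) = \frac{12 \left(- 135 \left(-1 + 2 \left(-2\right)\right)\right)}{7} = \frac{12 \left(- 135 \left(-1 - 4\right)\right)}{7} = \frac{12 \left(\left(-135\right) \left(-5\right)\right)}{7} = \frac{12}{7} \cdot 675 = \frac{8100}{7}$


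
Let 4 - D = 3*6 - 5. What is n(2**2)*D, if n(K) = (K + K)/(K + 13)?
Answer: -72/17 ≈ -4.2353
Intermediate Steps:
n(K) = 2*K/(13 + K) (n(K) = (2*K)/(13 + K) = 2*K/(13 + K))
D = -9 (D = 4 - (3*6 - 5) = 4 - (18 - 5) = 4 - 1*13 = 4 - 13 = -9)
n(2**2)*D = (2*2**2/(13 + 2**2))*(-9) = (2*4/(13 + 4))*(-9) = (2*4/17)*(-9) = (2*4*(1/17))*(-9) = (8/17)*(-9) = -72/17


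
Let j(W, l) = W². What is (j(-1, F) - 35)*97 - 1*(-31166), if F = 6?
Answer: 27868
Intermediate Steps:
(j(-1, F) - 35)*97 - 1*(-31166) = ((-1)² - 35)*97 - 1*(-31166) = (1 - 35)*97 + 31166 = -34*97 + 31166 = -3298 + 31166 = 27868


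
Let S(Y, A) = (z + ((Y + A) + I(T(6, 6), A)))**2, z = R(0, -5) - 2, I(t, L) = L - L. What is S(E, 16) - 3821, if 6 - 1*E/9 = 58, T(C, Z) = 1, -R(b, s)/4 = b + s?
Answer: 184535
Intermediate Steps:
R(b, s) = -4*b - 4*s (R(b, s) = -4*(b + s) = -4*b - 4*s)
I(t, L) = 0
z = 18 (z = (-4*0 - 4*(-5)) - 2 = (0 + 20) - 2 = 20 - 2 = 18)
E = -468 (E = 54 - 9*58 = 54 - 522 = -468)
S(Y, A) = (18 + A + Y)**2 (S(Y, A) = (18 + ((Y + A) + 0))**2 = (18 + ((A + Y) + 0))**2 = (18 + (A + Y))**2 = (18 + A + Y)**2)
S(E, 16) - 3821 = (18 + 16 - 468)**2 - 3821 = (-434)**2 - 3821 = 188356 - 3821 = 184535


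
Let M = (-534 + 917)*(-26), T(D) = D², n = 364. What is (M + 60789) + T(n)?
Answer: 183327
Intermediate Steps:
M = -9958 (M = 383*(-26) = -9958)
(M + 60789) + T(n) = (-9958 + 60789) + 364² = 50831 + 132496 = 183327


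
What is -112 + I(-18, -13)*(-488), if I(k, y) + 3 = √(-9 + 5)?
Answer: 1352 - 976*I ≈ 1352.0 - 976.0*I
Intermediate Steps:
I(k, y) = -3 + 2*I (I(k, y) = -3 + √(-9 + 5) = -3 + √(-4) = -3 + 2*I)
-112 + I(-18, -13)*(-488) = -112 + (-3 + 2*I)*(-488) = -112 + (1464 - 976*I) = 1352 - 976*I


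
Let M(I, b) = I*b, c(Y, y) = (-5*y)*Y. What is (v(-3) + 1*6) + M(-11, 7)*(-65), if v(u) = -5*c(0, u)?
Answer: 5011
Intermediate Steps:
c(Y, y) = -5*Y*y
v(u) = 0 (v(u) = -(-25)*0*u = -5*0 = 0)
(v(-3) + 1*6) + M(-11, 7)*(-65) = (0 + 1*6) - 11*7*(-65) = (0 + 6) - 77*(-65) = 6 + 5005 = 5011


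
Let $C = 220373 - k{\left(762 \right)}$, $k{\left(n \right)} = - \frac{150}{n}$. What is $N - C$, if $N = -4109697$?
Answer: $- \frac{549918915}{127} \approx -4.3301 \cdot 10^{6}$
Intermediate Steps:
$C = \frac{27987396}{127}$ ($C = 220373 - - \frac{150}{762} = 220373 - \left(-150\right) \frac{1}{762} = 220373 - - \frac{25}{127} = 220373 + \frac{25}{127} = \frac{27987396}{127} \approx 2.2037 \cdot 10^{5}$)
$N - C = -4109697 - \frac{27987396}{127} = - \frac{549918915}{127}$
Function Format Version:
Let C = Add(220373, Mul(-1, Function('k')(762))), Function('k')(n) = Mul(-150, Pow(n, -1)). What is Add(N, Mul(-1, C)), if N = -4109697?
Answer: Rational(-549918915, 127) ≈ -4.3301e+6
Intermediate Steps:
C = Rational(27987396, 127) (C = Add(220373, Mul(-1, Mul(-150, Pow(762, -1)))) = Add(220373, Mul(-1, Mul(-150, Rational(1, 762)))) = Add(220373, Mul(-1, Rational(-25, 127))) = Add(220373, Rational(25, 127)) = Rational(27987396, 127) ≈ 2.2037e+5)
Add(N, Mul(-1, C)) = Add(-4109697, Mul(-1, Rational(27987396, 127))) = Add(-4109697, Rational(-27987396, 127)) = Rational(-549918915, 127)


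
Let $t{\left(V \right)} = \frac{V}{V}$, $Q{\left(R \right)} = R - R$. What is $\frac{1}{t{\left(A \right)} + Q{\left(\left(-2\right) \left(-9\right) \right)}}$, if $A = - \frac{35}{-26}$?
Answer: $1$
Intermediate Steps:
$Q{\left(R \right)} = 0$
$A = \frac{35}{26}$ ($A = \left(-35\right) \left(- \frac{1}{26}\right) = \frac{35}{26} \approx 1.3462$)
$t{\left(V \right)} = 1$
$\frac{1}{t{\left(A \right)} + Q{\left(\left(-2\right) \left(-9\right) \right)}} = \frac{1}{1 + 0} = 1^{-1} = 1$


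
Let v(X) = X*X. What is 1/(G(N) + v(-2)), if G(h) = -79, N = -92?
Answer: -1/75 ≈ -0.013333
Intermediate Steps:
v(X) = X²
1/(G(N) + v(-2)) = 1/(-79 + (-2)²) = 1/(-79 + 4) = 1/(-75) = -1/75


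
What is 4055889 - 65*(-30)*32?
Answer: 4118289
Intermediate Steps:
4055889 - 65*(-30)*32 = 4055889 - (-1950)*32 = 4055889 - 1*(-62400) = 4055889 + 62400 = 4118289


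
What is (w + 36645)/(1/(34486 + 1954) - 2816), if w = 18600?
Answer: -671042600/34205013 ≈ -19.618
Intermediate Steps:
(w + 36645)/(1/(34486 + 1954) - 2816) = (18600 + 36645)/(1/(34486 + 1954) - 2816) = 55245/(1/36440 - 2816) = 55245/(-102615039/36440) = 55245*(-36440/102615039) = -671042600/34205013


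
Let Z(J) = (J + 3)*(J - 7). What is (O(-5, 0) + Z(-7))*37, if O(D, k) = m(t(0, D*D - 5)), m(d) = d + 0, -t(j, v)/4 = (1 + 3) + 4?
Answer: 888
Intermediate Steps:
t(j, v) = -32 (t(j, v) = -4*((1 + 3) + 4) = -4*(4 + 4) = -4*8 = -32)
Z(J) = (-7 + J)*(3 + J) (Z(J) = (3 + J)*(-7 + J) = (-7 + J)*(3 + J))
m(d) = d
O(D, k) = -32
(O(-5, 0) + Z(-7))*37 = (-32 + (-21 + (-7)² - 4*(-7)))*37 = (-32 + (-21 + 49 + 28))*37 = (-32 + 56)*37 = 24*37 = 888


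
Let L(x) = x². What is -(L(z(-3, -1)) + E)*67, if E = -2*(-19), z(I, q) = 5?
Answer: -4221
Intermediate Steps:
E = 38
-(L(z(-3, -1)) + E)*67 = -(5² + 38)*67 = -(25 + 38)*67 = -63*67 = -1*4221 = -4221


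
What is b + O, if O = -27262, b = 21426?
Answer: -5836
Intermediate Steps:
b + O = 21426 - 27262 = -5836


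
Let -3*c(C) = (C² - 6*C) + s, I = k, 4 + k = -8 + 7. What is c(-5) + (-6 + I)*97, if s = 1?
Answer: -3257/3 ≈ -1085.7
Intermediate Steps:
k = -5 (k = -4 + (-8 + 7) = -4 - 1 = -5)
I = -5
c(C) = -⅓ + 2*C - C²/3 (c(C) = -((C² - 6*C) + 1)/3 = -(1 + C² - 6*C)/3 = -⅓ + 2*C - C²/3)
c(-5) + (-6 + I)*97 = (-⅓ + 2*(-5) - ⅓*(-5)²) + (-6 - 5)*97 = (-⅓ - 10 - ⅓*25) - 11*97 = (-⅓ - 10 - 25/3) - 1067 = -56/3 - 1067 = -3257/3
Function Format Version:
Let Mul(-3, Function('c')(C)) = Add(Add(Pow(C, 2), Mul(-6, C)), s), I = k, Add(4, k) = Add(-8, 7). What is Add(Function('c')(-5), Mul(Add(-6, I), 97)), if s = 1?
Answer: Rational(-3257, 3) ≈ -1085.7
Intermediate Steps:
k = -5 (k = Add(-4, Add(-8, 7)) = Add(-4, -1) = -5)
I = -5
Function('c')(C) = Add(Rational(-1, 3), Mul(2, C), Mul(Rational(-1, 3), Pow(C, 2))) (Function('c')(C) = Mul(Rational(-1, 3), Add(Add(Pow(C, 2), Mul(-6, C)), 1)) = Mul(Rational(-1, 3), Add(1, Pow(C, 2), Mul(-6, C))) = Add(Rational(-1, 3), Mul(2, C), Mul(Rational(-1, 3), Pow(C, 2))))
Add(Function('c')(-5), Mul(Add(-6, I), 97)) = Add(Add(Rational(-1, 3), Mul(2, -5), Mul(Rational(-1, 3), Pow(-5, 2))), Mul(Add(-6, -5), 97)) = Add(Add(Rational(-1, 3), -10, Mul(Rational(-1, 3), 25)), Mul(-11, 97)) = Add(Add(Rational(-1, 3), -10, Rational(-25, 3)), -1067) = Add(Rational(-56, 3), -1067) = Rational(-3257, 3)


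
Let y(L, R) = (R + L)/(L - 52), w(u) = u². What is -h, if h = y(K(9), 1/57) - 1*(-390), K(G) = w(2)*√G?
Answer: -177703/456 ≈ -389.70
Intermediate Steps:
K(G) = 4*√G (K(G) = 2²*√G = 4*√G)
y(L, R) = (L + R)/(-52 + L)
h = 177703/456 (h = (4*√9 + 1/57)/(-52 + 4*√9) - 1*(-390) = (4*3 + 1/57)/(-52 + 4*3) + 390 = (12 + 1/57)/(-52 + 12) + 390 = (685/57)/(-40) + 390 = -1/40*685/57 + 390 = -137/456 + 390 = 177703/456 ≈ 389.70)
-h = -1*177703/456 = -177703/456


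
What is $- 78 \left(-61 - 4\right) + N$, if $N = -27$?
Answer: $5043$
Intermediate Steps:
$- 78 \left(-61 - 4\right) + N = - 78 \left(-61 - 4\right) - 27 = \left(-78\right) \left(-65\right) - 27 = 5070 - 27 = 5043$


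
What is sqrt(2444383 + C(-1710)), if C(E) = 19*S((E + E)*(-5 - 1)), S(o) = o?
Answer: sqrt(2834263) ≈ 1683.5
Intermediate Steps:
C(E) = -228*E (C(E) = 19*((E + E)*(-5 - 1)) = 19*((2*E)*(-6)) = 19*(-12*E) = -228*E)
sqrt(2444383 + C(-1710)) = sqrt(2444383 - 228*(-1710)) = sqrt(2444383 + 389880) = sqrt(2834263)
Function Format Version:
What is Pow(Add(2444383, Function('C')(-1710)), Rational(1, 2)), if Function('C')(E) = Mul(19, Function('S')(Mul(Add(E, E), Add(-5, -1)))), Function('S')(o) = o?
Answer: Pow(2834263, Rational(1, 2)) ≈ 1683.5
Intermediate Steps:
Function('C')(E) = Mul(-228, E) (Function('C')(E) = Mul(19, Mul(Add(E, E), Add(-5, -1))) = Mul(19, Mul(Mul(2, E), -6)) = Mul(19, Mul(-12, E)) = Mul(-228, E))
Pow(Add(2444383, Function('C')(-1710)), Rational(1, 2)) = Pow(Add(2444383, Mul(-228, -1710)), Rational(1, 2)) = Pow(Add(2444383, 389880), Rational(1, 2)) = Pow(2834263, Rational(1, 2))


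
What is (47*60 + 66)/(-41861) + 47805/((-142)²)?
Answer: 1942971801/844085204 ≈ 2.3019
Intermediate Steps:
(47*60 + 66)/(-41861) + 47805/((-142)²) = (2820 + 66)*(-1/41861) + 47805/20164 = 2886*(-1/41861) + 47805*(1/20164) = -2886/41861 + 47805/20164 = 1942971801/844085204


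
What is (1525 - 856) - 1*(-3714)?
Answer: 4383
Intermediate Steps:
(1525 - 856) - 1*(-3714) = 669 + 3714 = 4383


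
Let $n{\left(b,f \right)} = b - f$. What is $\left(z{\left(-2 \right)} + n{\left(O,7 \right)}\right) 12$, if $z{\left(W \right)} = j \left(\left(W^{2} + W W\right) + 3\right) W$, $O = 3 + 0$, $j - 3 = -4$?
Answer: $216$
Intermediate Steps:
$j = -1$ ($j = 3 - 4 = -1$)
$O = 3$
$z{\left(W \right)} = W \left(-3 - 2 W^{2}\right)$ ($z{\left(W \right)} = - (\left(W^{2} + W W\right) + 3) W = - (\left(W^{2} + W^{2}\right) + 3) W = - (2 W^{2} + 3) W = - (3 + 2 W^{2}) W = \left(-3 - 2 W^{2}\right) W = W \left(-3 - 2 W^{2}\right)$)
$\left(z{\left(-2 \right)} + n{\left(O,7 \right)}\right) 12 = \left(\left(-1\right) \left(-2\right) \left(3 + 2 \left(-2\right)^{2}\right) + \left(3 - 7\right)\right) 12 = \left(\left(-1\right) \left(-2\right) \left(3 + 2 \cdot 4\right) + \left(3 - 7\right)\right) 12 = \left(\left(-1\right) \left(-2\right) \left(3 + 8\right) - 4\right) 12 = \left(\left(-1\right) \left(-2\right) 11 - 4\right) 12 = \left(22 - 4\right) 12 = 18 \cdot 12 = 216$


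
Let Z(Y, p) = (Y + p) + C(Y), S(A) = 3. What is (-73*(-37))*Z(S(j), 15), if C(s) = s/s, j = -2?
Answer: 51319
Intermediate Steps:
C(s) = 1
Z(Y, p) = 1 + Y + p (Z(Y, p) = (Y + p) + 1 = 1 + Y + p)
(-73*(-37))*Z(S(j), 15) = (-73*(-37))*(1 + 3 + 15) = 2701*19 = 51319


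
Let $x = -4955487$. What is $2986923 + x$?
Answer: $-1968564$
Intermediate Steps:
$2986923 + x = 2986923 - 4955487 = -1968564$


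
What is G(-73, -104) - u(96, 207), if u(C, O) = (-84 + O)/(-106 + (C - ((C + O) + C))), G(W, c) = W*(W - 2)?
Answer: 2239398/409 ≈ 5475.3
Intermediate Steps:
G(W, c) = W*(-2 + W)
u(C, O) = (-84 + O)/(-106 - C - O) (u(C, O) = (-84 + O)/(-106 + (C - (O + 2*C))) = (-84 + O)/(-106 + (C + (-O - 2*C))) = (-84 + O)/(-106 + (-C - O)) = (-84 + O)/(-106 - C - O))
G(-73, -104) - u(96, 207) = -73*(-2 - 73) - (84 - 1*207)/(106 + 96 + 207) = -73*(-75) - (84 - 207)/409 = 5475 - (-123)/409 = 5475 - 1*(-123/409) = 5475 + 123/409 = 2239398/409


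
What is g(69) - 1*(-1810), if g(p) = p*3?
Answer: 2017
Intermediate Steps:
g(p) = 3*p
g(69) - 1*(-1810) = 3*69 - 1*(-1810) = 207 + 1810 = 2017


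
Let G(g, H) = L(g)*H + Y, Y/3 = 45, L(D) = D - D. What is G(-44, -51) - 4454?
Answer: -4319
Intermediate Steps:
L(D) = 0
Y = 135 (Y = 3*45 = 135)
G(g, H) = 135 (G(g, H) = 0*H + 135 = 0 + 135 = 135)
G(-44, -51) - 4454 = 135 - 4454 = -4319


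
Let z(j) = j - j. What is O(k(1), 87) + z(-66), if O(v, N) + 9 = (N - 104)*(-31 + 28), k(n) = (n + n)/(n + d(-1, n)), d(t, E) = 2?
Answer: 42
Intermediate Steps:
z(j) = 0
k(n) = 2*n/(2 + n) (k(n) = (n + n)/(n + 2) = (2*n)/(2 + n) = 2*n/(2 + n))
O(v, N) = 303 - 3*N (O(v, N) = -9 + (N - 104)*(-31 + 28) = -9 + (-104 + N)*(-3) = -9 + (312 - 3*N) = 303 - 3*N)
O(k(1), 87) + z(-66) = (303 - 3*87) + 0 = (303 - 261) + 0 = 42 + 0 = 42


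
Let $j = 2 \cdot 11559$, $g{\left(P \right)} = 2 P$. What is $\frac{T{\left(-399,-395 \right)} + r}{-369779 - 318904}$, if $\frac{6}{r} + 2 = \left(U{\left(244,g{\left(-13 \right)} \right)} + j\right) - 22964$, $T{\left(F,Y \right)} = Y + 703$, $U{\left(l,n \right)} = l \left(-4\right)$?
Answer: $- \frac{126893}{283737396} \approx -0.00044722$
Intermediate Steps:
$U{\left(l,n \right)} = - 4 l$
$j = 23118$
$T{\left(F,Y \right)} = 703 + Y$
$r = - \frac{3}{412}$ ($r = \frac{6}{-2 + \left(\left(\left(-4\right) 244 + 23118\right) - 22964\right)} = \frac{6}{-2 + \left(\left(-976 + 23118\right) - 22964\right)} = \frac{6}{-2 + \left(22142 - 22964\right)} = \frac{6}{-2 - 822} = \frac{6}{-824} = 6 \left(- \frac{1}{824}\right) = - \frac{3}{412} \approx -0.0072816$)
$\frac{T{\left(-399,-395 \right)} + r}{-369779 - 318904} = \frac{\left(703 - 395\right) - \frac{3}{412}}{-369779 - 318904} = \frac{308 - \frac{3}{412}}{-688683} = \frac{126893}{412} \left(- \frac{1}{688683}\right) = - \frac{126893}{283737396}$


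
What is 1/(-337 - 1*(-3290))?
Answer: 1/2953 ≈ 0.00033864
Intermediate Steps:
1/(-337 - 1*(-3290)) = 1/(-337 + 3290) = 1/2953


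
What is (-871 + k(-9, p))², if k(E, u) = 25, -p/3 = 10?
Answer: 715716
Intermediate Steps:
p = -30 (p = -3*10 = -30)
(-871 + k(-9, p))² = (-871 + 25)² = (-846)² = 715716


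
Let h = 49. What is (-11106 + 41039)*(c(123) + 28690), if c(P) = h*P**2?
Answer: 23048739263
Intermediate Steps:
c(P) = 49*P**2
(-11106 + 41039)*(c(123) + 28690) = (-11106 + 41039)*(49*123**2 + 28690) = 29933*(49*15129 + 28690) = 29933*(741321 + 28690) = 29933*770011 = 23048739263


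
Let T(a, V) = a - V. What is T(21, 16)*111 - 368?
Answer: 187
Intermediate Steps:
T(21, 16)*111 - 368 = (21 - 1*16)*111 - 368 = (21 - 16)*111 - 368 = 5*111 - 368 = 555 - 368 = 187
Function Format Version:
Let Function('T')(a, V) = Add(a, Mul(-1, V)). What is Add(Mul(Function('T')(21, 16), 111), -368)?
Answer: 187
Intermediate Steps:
Add(Mul(Function('T')(21, 16), 111), -368) = Add(Mul(Add(21, Mul(-1, 16)), 111), -368) = Add(Mul(Add(21, -16), 111), -368) = Add(Mul(5, 111), -368) = Add(555, -368) = 187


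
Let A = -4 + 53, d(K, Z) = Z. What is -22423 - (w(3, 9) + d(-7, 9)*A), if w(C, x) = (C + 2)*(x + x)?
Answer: -22954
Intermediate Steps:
w(C, x) = 2*x*(2 + C) (w(C, x) = (2 + C)*(2*x) = 2*x*(2 + C))
A = 49
-22423 - (w(3, 9) + d(-7, 9)*A) = -22423 - (2*9*(2 + 3) + 9*49) = -22423 - (2*9*5 + 441) = -22423 - (90 + 441) = -22423 - 1*531 = -22423 - 531 = -22954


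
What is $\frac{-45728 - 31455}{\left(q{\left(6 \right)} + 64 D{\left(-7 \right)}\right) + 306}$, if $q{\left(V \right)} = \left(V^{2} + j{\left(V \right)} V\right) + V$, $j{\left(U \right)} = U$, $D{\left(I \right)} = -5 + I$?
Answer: $\frac{77183}{384} \approx 201.0$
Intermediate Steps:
$q{\left(V \right)} = V + 2 V^{2}$ ($q{\left(V \right)} = \left(V^{2} + V V\right) + V = \left(V^{2} + V^{2}\right) + V = 2 V^{2} + V = V + 2 V^{2}$)
$\frac{-45728 - 31455}{\left(q{\left(6 \right)} + 64 D{\left(-7 \right)}\right) + 306} = \frac{-45728 - 31455}{\left(6 \left(1 + 2 \cdot 6\right) + 64 \left(-5 - 7\right)\right) + 306} = - \frac{77183}{\left(6 \left(1 + 12\right) + 64 \left(-12\right)\right) + 306} = - \frac{77183}{\left(6 \cdot 13 - 768\right) + 306} = - \frac{77183}{\left(78 - 768\right) + 306} = - \frac{77183}{-690 + 306} = - \frac{77183}{-384} = \left(-77183\right) \left(- \frac{1}{384}\right) = \frac{77183}{384}$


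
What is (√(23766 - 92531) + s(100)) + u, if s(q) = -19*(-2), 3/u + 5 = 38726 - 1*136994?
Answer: 3734371/98273 + I*√68765 ≈ 38.0 + 262.23*I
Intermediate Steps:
u = -3/98273 (u = 3/(-5 + (38726 - 1*136994)) = 3/(-5 + (38726 - 136994)) = 3/(-5 - 98268) = 3/(-98273) = 3*(-1/98273) = -3/98273 ≈ -3.0527e-5)
s(q) = 38
(√(23766 - 92531) + s(100)) + u = (√(23766 - 92531) + 38) - 3/98273 = (√(-68765) + 38) - 3/98273 = (I*√68765 + 38) - 3/98273 = (38 + I*√68765) - 3/98273 = 3734371/98273 + I*√68765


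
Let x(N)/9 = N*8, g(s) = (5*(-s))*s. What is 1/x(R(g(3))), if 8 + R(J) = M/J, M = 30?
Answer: -1/624 ≈ -0.0016026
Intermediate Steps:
g(s) = -5*s² (g(s) = (-5*s)*s = -5*s²)
R(J) = -8 + 30/J
x(N) = 72*N (x(N) = 9*(N*8) = 9*(8*N) = 72*N)
1/x(R(g(3))) = 1/(72*(-8 + 30/((-5*3²)))) = 1/(72*(-8 + 30/((-5*9)))) = 1/(72*(-8 + 30/(-45))) = 1/(72*(-8 + 30*(-1/45))) = 1/(72*(-8 - ⅔)) = 1/(72*(-26/3)) = 1/(-624) = -1/624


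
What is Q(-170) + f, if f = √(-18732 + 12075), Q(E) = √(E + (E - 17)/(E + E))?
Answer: I*(√6657 + √16945/10) ≈ 94.608*I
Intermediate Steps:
Q(E) = √(E + (-17 + E)/(2*E)) (Q(E) = √(E + (-17 + E)/((2*E))) = √(E + (-17 + E)*(1/(2*E))) = √(E + (-17 + E)/(2*E)))
f = I*√6657 (f = √(-6657) = I*√6657 ≈ 81.59*I)
Q(-170) + f = √(2 - 34/(-170) + 4*(-170))/2 + I*√6657 = √(2 - 34*(-1/170) - 680)/2 + I*√6657 = √(2 + ⅕ - 680)/2 + I*√6657 = √(-3389/5)/2 + I*√6657 = (I*√16945/5)/2 + I*√6657 = I*√16945/10 + I*√6657 = I*√6657 + I*√16945/10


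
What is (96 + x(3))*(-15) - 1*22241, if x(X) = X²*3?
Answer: -24086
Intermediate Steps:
x(X) = 3*X²
(96 + x(3))*(-15) - 1*22241 = (96 + 3*3²)*(-15) - 1*22241 = (96 + 3*9)*(-15) - 22241 = (96 + 27)*(-15) - 22241 = 123*(-15) - 22241 = -1845 - 22241 = -24086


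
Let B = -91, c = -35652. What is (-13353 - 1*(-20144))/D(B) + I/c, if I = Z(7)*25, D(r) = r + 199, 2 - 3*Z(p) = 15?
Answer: 5044259/80217 ≈ 62.883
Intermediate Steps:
Z(p) = -13/3 (Z(p) = 2/3 - 1/3*15 = 2/3 - 5 = -13/3)
D(r) = 199 + r
I = -325/3 (I = -13/3*25 = -325/3 ≈ -108.33)
(-13353 - 1*(-20144))/D(B) + I/c = (-13353 - 1*(-20144))/(199 - 91) - 325/3/(-35652) = (-13353 + 20144)/108 - 325/3*(-1/35652) = 6791*(1/108) + 325/106956 = 6791/108 + 325/106956 = 5044259/80217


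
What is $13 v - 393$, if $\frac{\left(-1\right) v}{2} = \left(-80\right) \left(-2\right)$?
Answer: $-4553$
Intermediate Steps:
$v = -320$ ($v = - 2 \left(\left(-80\right) \left(-2\right)\right) = \left(-2\right) 160 = -320$)
$13 v - 393 = 13 \left(-320\right) - 393 = -4160 - 393 = -4553$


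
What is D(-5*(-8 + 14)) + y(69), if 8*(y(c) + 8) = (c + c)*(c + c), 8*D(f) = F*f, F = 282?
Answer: 1315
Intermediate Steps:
D(f) = 141*f/4 (D(f) = (282*f)/8 = 141*f/4)
y(c) = -8 + c²/2 (y(c) = -8 + ((c + c)*(c + c))/8 = -8 + ((2*c)*(2*c))/8 = -8 + (4*c²)/8 = -8 + c²/2)
D(-5*(-8 + 14)) + y(69) = 141*(-5*(-8 + 14))/4 + (-8 + (½)*69²) = 141*(-5*6)/4 + (-8 + (½)*4761) = (141/4)*(-30) + (-8 + 4761/2) = -2115/2 + 4745/2 = 1315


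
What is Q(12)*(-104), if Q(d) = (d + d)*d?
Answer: -29952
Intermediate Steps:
Q(d) = 2*d² (Q(d) = (2*d)*d = 2*d²)
Q(12)*(-104) = (2*12²)*(-104) = (2*144)*(-104) = 288*(-104) = -29952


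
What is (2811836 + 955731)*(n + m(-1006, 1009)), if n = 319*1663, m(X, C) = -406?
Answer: 1997153358597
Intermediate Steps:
n = 530497
(2811836 + 955731)*(n + m(-1006, 1009)) = (2811836 + 955731)*(530497 - 406) = 3767567*530091 = 1997153358597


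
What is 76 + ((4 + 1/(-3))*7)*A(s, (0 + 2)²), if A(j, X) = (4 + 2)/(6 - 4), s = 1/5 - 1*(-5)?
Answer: 153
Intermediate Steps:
s = 26/5 (s = ⅕ + 5 = 26/5 ≈ 5.2000)
A(j, X) = 3 (A(j, X) = 6/2 = 6*(½) = 3)
76 + ((4 + 1/(-3))*7)*A(s, (0 + 2)²) = 76 + ((4 + 1/(-3))*7)*3 = 76 + ((4 - ⅓)*7)*3 = 76 + ((11/3)*7)*3 = 76 + (77/3)*3 = 76 + 77 = 153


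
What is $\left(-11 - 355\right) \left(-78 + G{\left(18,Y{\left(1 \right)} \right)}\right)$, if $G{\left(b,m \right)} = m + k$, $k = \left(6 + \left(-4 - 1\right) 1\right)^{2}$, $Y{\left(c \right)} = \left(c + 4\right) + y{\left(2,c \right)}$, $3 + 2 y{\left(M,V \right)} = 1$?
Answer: $26718$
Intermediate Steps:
$y{\left(M,V \right)} = -1$ ($y{\left(M,V \right)} = - \frac{3}{2} + \frac{1}{2} \cdot 1 = - \frac{3}{2} + \frac{1}{2} = -1$)
$Y{\left(c \right)} = 3 + c$ ($Y{\left(c \right)} = \left(c + 4\right) - 1 = \left(4 + c\right) - 1 = 3 + c$)
$k = 1$ ($k = \left(6 - 5\right)^{2} = 1^{2} = 1$)
$G{\left(b,m \right)} = 1 + m$ ($G{\left(b,m \right)} = m + 1 = 1 + m$)
$\left(-11 - 355\right) \left(-78 + G{\left(18,Y{\left(1 \right)} \right)}\right) = \left(-11 - 355\right) \left(-78 + \left(1 + \left(3 + 1\right)\right)\right) = - 366 \left(-78 + \left(1 + 4\right)\right) = - 366 \left(-78 + 5\right) = \left(-366\right) \left(-73\right) = 26718$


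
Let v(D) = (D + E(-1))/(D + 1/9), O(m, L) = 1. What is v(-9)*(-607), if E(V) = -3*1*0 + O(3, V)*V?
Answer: -5463/8 ≈ -682.88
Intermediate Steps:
E(V) = V (E(V) = -3*1*0 + 1*V = -3*0 + V = 0 + V = V)
v(D) = (-1 + D)/(1/9 + D) (v(D) = (D - 1)/(D + 1/9) = (-1 + D)/(D + 1/9) = (-1 + D)/(1/9 + D))
v(-9)*(-607) = (9*(-1 - 9)/(1 + 9*(-9)))*(-607) = (9*(-10)/(1 - 81))*(-607) = (9*(-10)/(-80))*(-607) = (9*(-1/80)*(-10))*(-607) = (9/8)*(-607) = -5463/8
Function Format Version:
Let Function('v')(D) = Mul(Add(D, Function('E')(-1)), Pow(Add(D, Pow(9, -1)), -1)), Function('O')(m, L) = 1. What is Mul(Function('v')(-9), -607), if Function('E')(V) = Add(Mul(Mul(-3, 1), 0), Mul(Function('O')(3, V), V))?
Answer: Rational(-5463, 8) ≈ -682.88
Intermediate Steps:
Function('E')(V) = V (Function('E')(V) = Add(Mul(Mul(-3, 1), 0), Mul(1, V)) = Add(Mul(-3, 0), V) = Add(0, V) = V)
Function('v')(D) = Mul(Pow(Add(Rational(1, 9), D), -1), Add(-1, D)) (Function('v')(D) = Mul(Add(D, -1), Pow(Add(D, Pow(9, -1)), -1)) = Mul(Add(-1, D), Pow(Add(D, Rational(1, 9)), -1)) = Mul(Add(-1, D), Pow(Add(Rational(1, 9), D), -1)) = Mul(Pow(Add(Rational(1, 9), D), -1), Add(-1, D)))
Mul(Function('v')(-9), -607) = Mul(Mul(9, Pow(Add(1, Mul(9, -9)), -1), Add(-1, -9)), -607) = Mul(Mul(9, Pow(Add(1, -81), -1), -10), -607) = Mul(Mul(9, Pow(-80, -1), -10), -607) = Mul(Mul(9, Rational(-1, 80), -10), -607) = Mul(Rational(9, 8), -607) = Rational(-5463, 8)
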